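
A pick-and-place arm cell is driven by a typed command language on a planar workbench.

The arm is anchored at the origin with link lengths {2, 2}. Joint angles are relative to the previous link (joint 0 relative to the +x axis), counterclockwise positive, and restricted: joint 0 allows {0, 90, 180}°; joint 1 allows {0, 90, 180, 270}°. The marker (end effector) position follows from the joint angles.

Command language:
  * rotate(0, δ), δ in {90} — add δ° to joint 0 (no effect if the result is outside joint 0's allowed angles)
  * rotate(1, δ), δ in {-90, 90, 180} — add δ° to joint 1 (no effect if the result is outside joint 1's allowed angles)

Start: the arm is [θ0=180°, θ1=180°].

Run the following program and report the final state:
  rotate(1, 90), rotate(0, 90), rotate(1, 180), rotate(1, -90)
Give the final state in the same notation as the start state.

initial: [θ0=180°, θ1=180°]
[1] after rotate(1, 90): [θ0=180°, θ1=270°]
[2] after rotate(0, 90): [θ0=180°, θ1=270°]
[3] after rotate(1, 180): [θ0=180°, θ1=90°]
[4] after rotate(1, -90): [θ0=180°, θ1=0°]

[θ0=180°, θ1=0°]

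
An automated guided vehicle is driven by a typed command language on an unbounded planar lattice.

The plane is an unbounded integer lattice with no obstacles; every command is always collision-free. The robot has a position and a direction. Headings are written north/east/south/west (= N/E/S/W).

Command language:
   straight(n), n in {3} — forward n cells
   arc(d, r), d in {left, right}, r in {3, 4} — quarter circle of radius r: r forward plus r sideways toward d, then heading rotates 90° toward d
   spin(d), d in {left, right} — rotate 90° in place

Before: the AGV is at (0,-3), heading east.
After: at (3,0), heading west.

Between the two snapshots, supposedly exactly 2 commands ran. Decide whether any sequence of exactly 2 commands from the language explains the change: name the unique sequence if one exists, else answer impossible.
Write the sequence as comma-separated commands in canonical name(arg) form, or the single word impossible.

arc(left, 3), spin(left)

key: cell and facing (now W) both changed — the 2 commands mix motion and turning
initial: at (0,-3), heading east
[1] after arc(left, 3): at (3,0), heading north
[2] after spin(left): at (3,0), heading west
all 49 alternatives checked — unique.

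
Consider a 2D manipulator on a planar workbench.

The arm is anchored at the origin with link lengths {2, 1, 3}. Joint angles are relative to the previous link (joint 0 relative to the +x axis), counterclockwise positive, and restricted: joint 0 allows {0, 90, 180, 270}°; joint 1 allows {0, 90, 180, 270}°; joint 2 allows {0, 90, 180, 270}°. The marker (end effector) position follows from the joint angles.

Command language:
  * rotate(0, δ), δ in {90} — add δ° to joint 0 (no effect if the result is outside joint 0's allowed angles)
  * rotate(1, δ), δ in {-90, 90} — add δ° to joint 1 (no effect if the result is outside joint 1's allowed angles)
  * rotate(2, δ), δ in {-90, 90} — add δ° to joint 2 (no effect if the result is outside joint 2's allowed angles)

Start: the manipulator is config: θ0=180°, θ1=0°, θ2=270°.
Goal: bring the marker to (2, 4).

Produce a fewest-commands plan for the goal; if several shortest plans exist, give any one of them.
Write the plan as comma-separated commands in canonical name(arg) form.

rotate(1, 90), rotate(2, 90), rotate(0, 90), rotate(0, 90)

start: config: θ0=180°, θ1=0°, θ2=270°
step 1 (rotate(1, 90)): config: θ0=180°, θ1=90°, θ2=270°
step 2 (rotate(2, 90)): config: θ0=180°, θ1=90°, θ2=0°
step 3 (rotate(0, 90)): config: θ0=270°, θ1=90°, θ2=0°
step 4 (rotate(0, 90)): config: θ0=0°, θ1=90°, θ2=0°
minimal: 4 command(s), checked below 4.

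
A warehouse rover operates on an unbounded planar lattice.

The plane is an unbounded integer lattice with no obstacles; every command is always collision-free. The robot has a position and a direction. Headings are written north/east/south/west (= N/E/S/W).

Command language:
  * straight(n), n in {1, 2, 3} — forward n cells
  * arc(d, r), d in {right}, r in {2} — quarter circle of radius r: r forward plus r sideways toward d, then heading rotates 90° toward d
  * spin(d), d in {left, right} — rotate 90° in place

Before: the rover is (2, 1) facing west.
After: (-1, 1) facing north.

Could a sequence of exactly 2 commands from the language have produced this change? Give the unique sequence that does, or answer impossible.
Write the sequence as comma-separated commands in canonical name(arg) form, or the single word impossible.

straight(3), spin(right)

key: running spin(right) before straight(3) would end elsewhere — order is forced
start: (2, 1) facing west
[1] after straight(3): (-1, 1) facing west
[2] after spin(right): (-1, 1) facing north
all 36 alternatives checked — unique.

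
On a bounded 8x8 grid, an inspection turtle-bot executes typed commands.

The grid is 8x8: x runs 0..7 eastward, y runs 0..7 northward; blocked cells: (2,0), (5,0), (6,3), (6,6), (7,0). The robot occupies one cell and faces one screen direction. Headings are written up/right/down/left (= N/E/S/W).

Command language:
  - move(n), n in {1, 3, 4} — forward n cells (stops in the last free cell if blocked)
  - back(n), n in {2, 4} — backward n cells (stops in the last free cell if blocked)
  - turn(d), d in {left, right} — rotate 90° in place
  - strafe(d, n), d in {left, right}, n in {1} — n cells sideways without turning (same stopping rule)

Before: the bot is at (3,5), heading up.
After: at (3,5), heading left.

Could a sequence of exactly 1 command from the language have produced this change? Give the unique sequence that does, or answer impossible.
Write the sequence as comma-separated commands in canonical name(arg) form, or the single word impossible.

turn(left)

key: (3,5) unchanged — the single command moves nothing
start: at (3,5), heading up
[1] after turn(left): at (3,5), heading left
no rival 1-sequence matches.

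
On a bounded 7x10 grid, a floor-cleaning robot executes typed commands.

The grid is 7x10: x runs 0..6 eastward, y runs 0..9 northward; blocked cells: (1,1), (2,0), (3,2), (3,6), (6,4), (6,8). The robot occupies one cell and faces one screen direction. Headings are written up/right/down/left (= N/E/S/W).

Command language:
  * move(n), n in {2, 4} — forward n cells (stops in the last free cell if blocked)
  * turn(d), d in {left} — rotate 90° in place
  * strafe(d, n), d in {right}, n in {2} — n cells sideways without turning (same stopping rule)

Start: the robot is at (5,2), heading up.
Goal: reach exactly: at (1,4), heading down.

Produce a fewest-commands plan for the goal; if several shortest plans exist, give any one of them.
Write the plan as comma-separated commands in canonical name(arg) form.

turn(left), strafe(right, 2), move(4), turn(left)

begin: at (5,2), heading up
t=1 turn(left) ⇒ at (5,2), heading left
t=2 strafe(right, 2) ⇒ at (5,4), heading left
t=3 move(4) ⇒ at (1,4), heading left
t=4 turn(left) ⇒ at (1,4), heading down
minimal: 4 command(s), checked below 4.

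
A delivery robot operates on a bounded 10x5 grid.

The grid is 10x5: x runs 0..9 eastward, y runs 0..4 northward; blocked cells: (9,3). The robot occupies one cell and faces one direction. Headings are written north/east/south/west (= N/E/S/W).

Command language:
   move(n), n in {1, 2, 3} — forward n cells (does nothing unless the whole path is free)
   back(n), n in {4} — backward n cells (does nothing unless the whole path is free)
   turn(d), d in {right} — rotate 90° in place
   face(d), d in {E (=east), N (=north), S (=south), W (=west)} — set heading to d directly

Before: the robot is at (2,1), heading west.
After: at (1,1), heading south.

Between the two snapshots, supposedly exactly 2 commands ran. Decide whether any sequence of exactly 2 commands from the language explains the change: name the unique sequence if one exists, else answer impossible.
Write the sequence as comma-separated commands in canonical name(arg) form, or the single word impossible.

move(1), face(S)

key: cell and facing (now S) both changed — the 2 commands mix motion and turning
start: at (2,1), heading west
step 1 (move(1)): at (1,1), heading west
step 2 (face(S)): at (1,1), heading south
no rival 2-sequence matches.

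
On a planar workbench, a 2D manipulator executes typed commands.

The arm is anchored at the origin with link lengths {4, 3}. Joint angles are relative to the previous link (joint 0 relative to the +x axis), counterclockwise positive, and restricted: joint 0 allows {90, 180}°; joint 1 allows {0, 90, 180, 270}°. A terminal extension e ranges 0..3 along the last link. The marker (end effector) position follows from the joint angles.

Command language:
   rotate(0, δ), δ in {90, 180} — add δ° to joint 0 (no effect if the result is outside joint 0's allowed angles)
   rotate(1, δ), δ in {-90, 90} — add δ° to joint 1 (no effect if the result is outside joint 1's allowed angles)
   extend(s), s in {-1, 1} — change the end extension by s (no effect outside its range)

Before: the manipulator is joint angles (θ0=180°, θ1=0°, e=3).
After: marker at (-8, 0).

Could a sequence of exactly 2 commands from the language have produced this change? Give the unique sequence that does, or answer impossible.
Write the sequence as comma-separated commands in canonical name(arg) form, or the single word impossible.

initial: joint angles (θ0=180°, θ1=0°, e=3)
t=1 extend(-1) ⇒ joint angles (θ0=180°, θ1=0°, e=2)
t=2 extend(-1) ⇒ joint angles (θ0=180°, θ1=0°, e=1)
no other 2-command option fits: unique.

extend(-1), extend(-1)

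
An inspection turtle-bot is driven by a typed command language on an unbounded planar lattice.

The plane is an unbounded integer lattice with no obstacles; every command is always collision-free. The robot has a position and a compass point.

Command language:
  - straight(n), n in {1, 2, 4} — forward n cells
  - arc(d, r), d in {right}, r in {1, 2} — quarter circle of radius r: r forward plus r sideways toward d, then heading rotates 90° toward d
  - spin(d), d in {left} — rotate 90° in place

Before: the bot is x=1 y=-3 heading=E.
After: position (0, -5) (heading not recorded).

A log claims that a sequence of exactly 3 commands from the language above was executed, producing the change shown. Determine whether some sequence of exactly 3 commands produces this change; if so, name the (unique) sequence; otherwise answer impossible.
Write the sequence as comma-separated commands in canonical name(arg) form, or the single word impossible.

arc(right, 1), arc(right, 1), straight(1)

key: running straight(1) before arc(right, 1) would end elsewhere — order is forced
begin: x=1 y=-3 heading=E
1. arc(right, 1) → x=2 y=-4 heading=S
2. arc(right, 1) → x=1 y=-5 heading=W
3. straight(1) → x=0 y=-5 heading=W
no rival 3-sequence matches.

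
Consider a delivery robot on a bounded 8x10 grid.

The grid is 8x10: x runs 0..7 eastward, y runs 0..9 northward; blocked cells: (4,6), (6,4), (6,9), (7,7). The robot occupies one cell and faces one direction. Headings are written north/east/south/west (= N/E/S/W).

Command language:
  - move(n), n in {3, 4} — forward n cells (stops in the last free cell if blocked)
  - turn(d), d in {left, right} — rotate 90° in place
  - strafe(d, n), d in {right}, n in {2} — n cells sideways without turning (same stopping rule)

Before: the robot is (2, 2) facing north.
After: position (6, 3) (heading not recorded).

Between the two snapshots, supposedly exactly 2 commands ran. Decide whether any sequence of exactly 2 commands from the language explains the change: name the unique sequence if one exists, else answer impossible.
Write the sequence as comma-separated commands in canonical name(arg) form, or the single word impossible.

no 2-step route produces this change.

impossible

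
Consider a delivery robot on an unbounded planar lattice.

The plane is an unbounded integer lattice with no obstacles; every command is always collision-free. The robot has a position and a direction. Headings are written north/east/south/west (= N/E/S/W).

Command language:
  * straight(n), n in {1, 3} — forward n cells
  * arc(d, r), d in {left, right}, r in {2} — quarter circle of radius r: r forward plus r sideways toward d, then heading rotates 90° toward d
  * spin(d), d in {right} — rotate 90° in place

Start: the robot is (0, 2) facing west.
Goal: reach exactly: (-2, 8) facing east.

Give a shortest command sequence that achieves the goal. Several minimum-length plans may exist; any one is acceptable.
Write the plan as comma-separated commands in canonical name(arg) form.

start: (0, 2) facing west
[1] after spin(right): (0, 2) facing north
[2] after arc(left, 2): (-2, 4) facing west
[3] after arc(right, 2): (-4, 6) facing north
[4] after arc(right, 2): (-2, 8) facing east
no 3-step plan works, so 4 is optimal.

spin(right), arc(left, 2), arc(right, 2), arc(right, 2)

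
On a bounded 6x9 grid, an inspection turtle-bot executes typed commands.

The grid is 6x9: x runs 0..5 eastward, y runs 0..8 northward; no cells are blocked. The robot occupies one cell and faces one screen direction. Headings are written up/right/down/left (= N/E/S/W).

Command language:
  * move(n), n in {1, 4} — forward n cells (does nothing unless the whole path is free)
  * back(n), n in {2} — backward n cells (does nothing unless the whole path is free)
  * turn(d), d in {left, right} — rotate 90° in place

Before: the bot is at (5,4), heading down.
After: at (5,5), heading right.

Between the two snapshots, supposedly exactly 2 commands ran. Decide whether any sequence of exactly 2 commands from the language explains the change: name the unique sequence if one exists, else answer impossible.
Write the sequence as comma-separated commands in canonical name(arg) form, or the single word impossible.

all 25 sequences checked — none match.

impossible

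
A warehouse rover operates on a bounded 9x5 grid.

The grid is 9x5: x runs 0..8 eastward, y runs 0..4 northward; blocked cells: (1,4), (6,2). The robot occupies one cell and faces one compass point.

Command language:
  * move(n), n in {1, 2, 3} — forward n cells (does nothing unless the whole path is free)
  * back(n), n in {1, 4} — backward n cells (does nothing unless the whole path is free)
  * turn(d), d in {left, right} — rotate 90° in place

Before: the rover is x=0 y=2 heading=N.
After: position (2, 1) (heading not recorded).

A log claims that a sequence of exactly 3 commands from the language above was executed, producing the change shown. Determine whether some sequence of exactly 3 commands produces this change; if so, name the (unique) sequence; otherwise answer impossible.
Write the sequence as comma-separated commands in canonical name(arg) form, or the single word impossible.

key: order matters: swapping back(1) and move(2) lands elsewhere
t0: x=0 y=2 heading=N
1. back(1) → x=0 y=1 heading=N
2. turn(right) → x=0 y=1 heading=E
3. move(2) → x=2 y=1 heading=E
no rival 3-sequence matches.

back(1), turn(right), move(2)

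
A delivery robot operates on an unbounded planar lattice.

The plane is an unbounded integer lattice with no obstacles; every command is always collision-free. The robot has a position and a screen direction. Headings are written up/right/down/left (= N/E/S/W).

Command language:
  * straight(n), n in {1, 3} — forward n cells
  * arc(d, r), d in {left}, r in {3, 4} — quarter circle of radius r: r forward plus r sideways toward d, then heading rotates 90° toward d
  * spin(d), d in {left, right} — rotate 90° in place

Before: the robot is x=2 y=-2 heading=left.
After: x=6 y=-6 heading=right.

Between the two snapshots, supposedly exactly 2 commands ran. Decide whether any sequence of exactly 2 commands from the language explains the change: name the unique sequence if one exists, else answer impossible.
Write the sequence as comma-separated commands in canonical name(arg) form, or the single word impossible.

spin(left), arc(left, 4)

key: order matters: swapping spin(left) and arc(left, 4) lands elsewhere
initial: x=2 y=-2 heading=left
t=1 spin(left) ⇒ x=2 y=-2 heading=down
t=2 arc(left, 4) ⇒ x=6 y=-6 heading=right
all 36 alternatives checked — unique.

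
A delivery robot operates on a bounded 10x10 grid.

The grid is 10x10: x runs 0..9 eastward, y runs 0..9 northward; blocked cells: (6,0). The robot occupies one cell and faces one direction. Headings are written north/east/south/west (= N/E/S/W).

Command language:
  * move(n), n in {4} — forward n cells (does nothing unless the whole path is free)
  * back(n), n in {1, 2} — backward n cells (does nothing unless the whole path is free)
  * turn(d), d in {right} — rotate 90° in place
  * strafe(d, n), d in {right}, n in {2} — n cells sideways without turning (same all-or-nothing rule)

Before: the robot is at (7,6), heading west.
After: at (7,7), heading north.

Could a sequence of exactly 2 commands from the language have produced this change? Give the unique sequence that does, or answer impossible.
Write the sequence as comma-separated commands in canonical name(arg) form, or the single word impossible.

impossible

no 2-step route produces this change.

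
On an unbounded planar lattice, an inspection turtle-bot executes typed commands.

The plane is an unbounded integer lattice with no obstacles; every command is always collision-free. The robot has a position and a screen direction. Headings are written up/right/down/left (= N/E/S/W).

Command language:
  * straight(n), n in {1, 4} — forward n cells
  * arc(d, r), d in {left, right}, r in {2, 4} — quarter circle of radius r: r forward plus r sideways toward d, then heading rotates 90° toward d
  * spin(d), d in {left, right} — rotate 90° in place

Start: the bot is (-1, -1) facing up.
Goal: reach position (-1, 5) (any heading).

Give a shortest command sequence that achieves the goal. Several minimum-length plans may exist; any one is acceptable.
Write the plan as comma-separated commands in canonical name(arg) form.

t0: (-1, -1) facing up
[1] after straight(4): (-1, 3) facing up
[2] after straight(1): (-1, 4) facing up
[3] after straight(1): (-1, 5) facing up
minimal: 3 command(s), checked below 3.

straight(4), straight(1), straight(1)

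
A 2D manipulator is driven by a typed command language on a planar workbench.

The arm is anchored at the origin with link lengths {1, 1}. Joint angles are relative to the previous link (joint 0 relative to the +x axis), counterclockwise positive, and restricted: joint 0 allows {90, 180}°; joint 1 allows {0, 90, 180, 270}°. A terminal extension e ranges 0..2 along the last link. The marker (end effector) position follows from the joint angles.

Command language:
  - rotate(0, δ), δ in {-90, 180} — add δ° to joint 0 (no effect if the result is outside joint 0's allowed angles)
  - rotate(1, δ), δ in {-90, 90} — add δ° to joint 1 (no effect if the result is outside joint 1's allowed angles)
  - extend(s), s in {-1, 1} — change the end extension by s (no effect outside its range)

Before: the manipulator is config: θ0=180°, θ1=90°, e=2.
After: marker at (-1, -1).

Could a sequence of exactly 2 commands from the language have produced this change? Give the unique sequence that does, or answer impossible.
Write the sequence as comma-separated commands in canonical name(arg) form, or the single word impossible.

from: config: θ0=180°, θ1=90°, e=2
t=1 extend(-1) ⇒ config: θ0=180°, θ1=90°, e=1
t=2 extend(-1) ⇒ config: θ0=180°, θ1=90°, e=0
no other 2-command option fits: unique.

extend(-1), extend(-1)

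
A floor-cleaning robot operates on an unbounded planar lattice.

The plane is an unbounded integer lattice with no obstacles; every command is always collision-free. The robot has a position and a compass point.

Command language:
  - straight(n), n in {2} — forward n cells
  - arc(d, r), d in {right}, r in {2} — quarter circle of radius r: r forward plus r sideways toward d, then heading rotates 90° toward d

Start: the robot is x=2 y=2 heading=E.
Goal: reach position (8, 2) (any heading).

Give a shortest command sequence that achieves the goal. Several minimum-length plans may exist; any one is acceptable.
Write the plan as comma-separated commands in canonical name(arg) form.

straight(2), straight(2), straight(2)

start: x=2 y=2 heading=E
[1] after straight(2): x=4 y=2 heading=E
[2] after straight(2): x=6 y=2 heading=E
[3] after straight(2): x=8 y=2 heading=E
minimal: 3 command(s), checked below 3.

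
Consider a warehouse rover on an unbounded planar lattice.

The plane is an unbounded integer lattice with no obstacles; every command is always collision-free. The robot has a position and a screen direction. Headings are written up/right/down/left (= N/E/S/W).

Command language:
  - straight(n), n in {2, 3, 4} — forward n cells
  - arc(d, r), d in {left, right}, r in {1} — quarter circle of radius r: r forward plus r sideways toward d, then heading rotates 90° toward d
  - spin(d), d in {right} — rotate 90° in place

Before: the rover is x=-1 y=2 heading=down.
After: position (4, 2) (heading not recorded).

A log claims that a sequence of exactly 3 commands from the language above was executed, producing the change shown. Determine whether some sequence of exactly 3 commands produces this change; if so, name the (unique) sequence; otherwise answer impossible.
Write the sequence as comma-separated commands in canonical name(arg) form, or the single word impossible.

arc(left, 1), straight(3), arc(left, 1)

from: x=-1 y=2 heading=down
step 1 (arc(left, 1)): x=0 y=1 heading=right
step 2 (straight(3)): x=3 y=1 heading=right
step 3 (arc(left, 1)): x=4 y=2 heading=up
no rival 3-sequence matches.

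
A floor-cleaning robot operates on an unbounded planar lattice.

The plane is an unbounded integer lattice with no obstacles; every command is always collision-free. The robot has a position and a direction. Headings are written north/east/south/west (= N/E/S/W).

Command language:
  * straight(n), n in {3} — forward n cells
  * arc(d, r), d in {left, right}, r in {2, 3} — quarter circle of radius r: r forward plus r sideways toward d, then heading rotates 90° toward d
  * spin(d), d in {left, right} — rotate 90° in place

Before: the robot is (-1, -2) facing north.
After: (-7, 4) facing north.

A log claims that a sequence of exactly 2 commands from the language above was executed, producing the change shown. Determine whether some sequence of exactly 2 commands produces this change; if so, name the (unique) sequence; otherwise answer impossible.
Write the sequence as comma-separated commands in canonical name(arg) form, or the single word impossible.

key: running arc(right, 3) before arc(left, 3) would end elsewhere — order is forced
start: (-1, -2) facing north
1. arc(left, 3) → (-4, 1) facing west
2. arc(right, 3) → (-7, 4) facing north
no other 2-command option fits: unique.

arc(left, 3), arc(right, 3)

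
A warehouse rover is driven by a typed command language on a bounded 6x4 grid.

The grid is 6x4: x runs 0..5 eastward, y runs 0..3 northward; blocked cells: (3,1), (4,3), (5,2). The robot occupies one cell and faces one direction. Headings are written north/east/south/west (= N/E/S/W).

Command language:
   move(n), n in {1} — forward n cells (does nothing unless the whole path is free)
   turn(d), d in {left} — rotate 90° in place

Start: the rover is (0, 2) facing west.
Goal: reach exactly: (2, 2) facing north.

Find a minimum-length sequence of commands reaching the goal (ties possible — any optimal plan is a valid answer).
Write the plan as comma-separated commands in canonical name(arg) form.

turn(left), turn(left), move(1), move(1), turn(left)

start: (0, 2) facing west
1. turn(left) → (0, 2) facing south
2. turn(left) → (0, 2) facing east
3. move(1) → (1, 2) facing east
4. move(1) → (2, 2) facing east
5. turn(left) → (2, 2) facing north
minimal: 5 command(s), checked below 5.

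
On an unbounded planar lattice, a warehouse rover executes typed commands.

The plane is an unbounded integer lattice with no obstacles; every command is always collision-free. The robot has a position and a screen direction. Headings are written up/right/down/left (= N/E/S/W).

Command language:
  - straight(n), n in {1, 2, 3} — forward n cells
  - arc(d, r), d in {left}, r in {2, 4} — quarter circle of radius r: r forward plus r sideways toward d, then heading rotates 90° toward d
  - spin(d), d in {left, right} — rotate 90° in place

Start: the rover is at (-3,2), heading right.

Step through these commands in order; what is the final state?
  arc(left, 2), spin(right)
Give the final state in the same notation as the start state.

at (-1,4), heading right

t0: at (-3,2), heading right
1. arc(left, 2) → at (-1,4), heading up
2. spin(right) → at (-1,4), heading right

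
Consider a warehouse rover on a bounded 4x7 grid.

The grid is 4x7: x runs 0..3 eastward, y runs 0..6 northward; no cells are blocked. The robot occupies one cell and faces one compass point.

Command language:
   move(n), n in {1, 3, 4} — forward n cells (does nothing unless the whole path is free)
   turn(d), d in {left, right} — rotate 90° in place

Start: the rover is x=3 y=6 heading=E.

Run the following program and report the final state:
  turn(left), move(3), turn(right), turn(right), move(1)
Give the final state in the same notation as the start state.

initial: x=3 y=6 heading=E
t=1 turn(left) ⇒ x=3 y=6 heading=N
t=2 move(3) ⇒ x=3 y=6 heading=N
t=3 turn(right) ⇒ x=3 y=6 heading=E
t=4 turn(right) ⇒ x=3 y=6 heading=S
t=5 move(1) ⇒ x=3 y=5 heading=S

x=3 y=5 heading=S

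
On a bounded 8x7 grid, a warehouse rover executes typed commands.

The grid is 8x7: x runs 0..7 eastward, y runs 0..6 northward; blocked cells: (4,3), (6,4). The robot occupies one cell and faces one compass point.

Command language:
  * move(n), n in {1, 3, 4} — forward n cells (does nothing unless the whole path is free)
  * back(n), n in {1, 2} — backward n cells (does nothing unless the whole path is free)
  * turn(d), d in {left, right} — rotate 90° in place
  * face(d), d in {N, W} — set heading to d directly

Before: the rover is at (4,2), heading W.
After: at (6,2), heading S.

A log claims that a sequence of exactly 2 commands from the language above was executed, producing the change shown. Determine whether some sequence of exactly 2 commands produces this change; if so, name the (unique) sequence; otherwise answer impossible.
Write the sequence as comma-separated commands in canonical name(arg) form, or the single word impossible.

key: position moved to (6,2) AND the heading swung to S — translation plus rotation needed
t0: at (4,2), heading W
[1] after back(2): at (6,2), heading W
[2] after turn(left): at (6,2), heading S
all 81 alternatives checked — unique.

back(2), turn(left)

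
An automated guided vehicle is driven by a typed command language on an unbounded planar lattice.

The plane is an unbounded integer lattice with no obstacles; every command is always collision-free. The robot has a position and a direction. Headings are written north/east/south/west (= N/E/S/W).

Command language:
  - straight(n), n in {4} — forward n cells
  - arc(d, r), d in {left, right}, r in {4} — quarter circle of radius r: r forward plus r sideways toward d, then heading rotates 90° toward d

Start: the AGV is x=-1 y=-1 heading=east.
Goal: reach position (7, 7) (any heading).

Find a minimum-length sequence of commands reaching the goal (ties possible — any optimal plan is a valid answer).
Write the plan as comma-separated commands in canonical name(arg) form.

t0: x=-1 y=-1 heading=east
1. arc(left, 4) → x=3 y=3 heading=north
2. arc(right, 4) → x=7 y=7 heading=east
shorter routes all fall short; 2 is best.

arc(left, 4), arc(right, 4)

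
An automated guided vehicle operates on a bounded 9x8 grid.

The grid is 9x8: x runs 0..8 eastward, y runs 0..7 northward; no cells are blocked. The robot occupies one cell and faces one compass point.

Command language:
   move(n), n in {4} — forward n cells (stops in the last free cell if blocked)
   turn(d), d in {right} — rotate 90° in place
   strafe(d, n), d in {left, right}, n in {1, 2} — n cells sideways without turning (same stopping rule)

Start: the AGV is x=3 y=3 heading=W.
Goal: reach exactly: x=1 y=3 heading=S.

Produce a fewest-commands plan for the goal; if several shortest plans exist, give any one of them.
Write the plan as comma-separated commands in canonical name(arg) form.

turn(right), strafe(left, 2), turn(right), turn(right)

initial: x=3 y=3 heading=W
step 1 (turn(right)): x=3 y=3 heading=N
step 2 (strafe(left, 2)): x=1 y=3 heading=N
step 3 (turn(right)): x=1 y=3 heading=E
step 4 (turn(right)): x=1 y=3 heading=S
shorter routes all fall short; 4 is best.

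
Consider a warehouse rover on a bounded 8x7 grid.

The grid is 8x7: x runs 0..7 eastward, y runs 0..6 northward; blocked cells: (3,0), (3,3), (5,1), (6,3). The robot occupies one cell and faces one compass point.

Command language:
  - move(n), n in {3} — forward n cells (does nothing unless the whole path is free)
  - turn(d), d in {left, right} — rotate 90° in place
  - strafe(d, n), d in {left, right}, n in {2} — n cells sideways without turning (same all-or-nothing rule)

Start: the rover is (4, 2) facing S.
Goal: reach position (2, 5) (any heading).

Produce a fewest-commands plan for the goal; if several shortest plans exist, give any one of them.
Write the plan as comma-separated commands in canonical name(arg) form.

strafe(right, 2), turn(left), turn(left), move(3)

initial: (4, 2) facing S
1. strafe(right, 2) → (2, 2) facing S
2. turn(left) → (2, 2) facing E
3. turn(left) → (2, 2) facing N
4. move(3) → (2, 5) facing N
no 3-step plan works, so 4 is optimal.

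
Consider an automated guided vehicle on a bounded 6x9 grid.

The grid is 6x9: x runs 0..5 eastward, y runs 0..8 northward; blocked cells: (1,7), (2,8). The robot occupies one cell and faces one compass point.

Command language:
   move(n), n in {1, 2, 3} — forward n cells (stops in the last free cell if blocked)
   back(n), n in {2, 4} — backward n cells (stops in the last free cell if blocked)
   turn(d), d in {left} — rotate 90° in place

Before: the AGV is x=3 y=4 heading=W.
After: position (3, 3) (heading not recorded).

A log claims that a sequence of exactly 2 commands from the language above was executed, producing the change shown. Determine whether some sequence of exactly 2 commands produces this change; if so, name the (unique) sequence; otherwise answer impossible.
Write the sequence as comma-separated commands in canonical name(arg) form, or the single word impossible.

turn(left), move(1)

key: order matters: swapping turn(left) and move(1) lands elsewhere
begin: x=3 y=4 heading=W
step 1 (turn(left)): x=3 y=4 heading=S
step 2 (move(1)): x=3 y=3 heading=S
all 36 alternatives checked — unique.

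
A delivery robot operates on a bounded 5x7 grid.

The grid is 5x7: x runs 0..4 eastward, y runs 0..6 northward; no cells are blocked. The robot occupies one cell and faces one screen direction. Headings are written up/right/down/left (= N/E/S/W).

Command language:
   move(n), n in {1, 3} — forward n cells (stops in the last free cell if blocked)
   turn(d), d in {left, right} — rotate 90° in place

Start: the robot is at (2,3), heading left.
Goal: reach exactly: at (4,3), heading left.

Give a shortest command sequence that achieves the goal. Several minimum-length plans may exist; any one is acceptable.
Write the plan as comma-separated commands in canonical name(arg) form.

turn(left), turn(left), move(3), turn(left), turn(left)

t0: at (2,3), heading left
t=1 turn(left) ⇒ at (2,3), heading down
t=2 turn(left) ⇒ at (2,3), heading right
t=3 move(3) ⇒ at (4,3), heading right
t=4 turn(left) ⇒ at (4,3), heading up
t=5 turn(left) ⇒ at (4,3), heading left
no 4-step plan works, so 5 is optimal.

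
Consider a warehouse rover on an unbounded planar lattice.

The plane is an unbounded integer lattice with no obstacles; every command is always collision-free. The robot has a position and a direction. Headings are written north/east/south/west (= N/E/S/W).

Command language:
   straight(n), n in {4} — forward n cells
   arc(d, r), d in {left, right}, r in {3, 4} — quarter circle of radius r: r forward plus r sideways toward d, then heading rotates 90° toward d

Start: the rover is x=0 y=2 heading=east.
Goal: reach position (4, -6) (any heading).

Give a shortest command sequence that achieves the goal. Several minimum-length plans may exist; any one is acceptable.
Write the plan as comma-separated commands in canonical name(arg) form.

arc(right, 4), straight(4)

initial: x=0 y=2 heading=east
step 1 (arc(right, 4)): x=4 y=-2 heading=south
step 2 (straight(4)): x=4 y=-6 heading=south
nothing shorter than 2 reaches the goal.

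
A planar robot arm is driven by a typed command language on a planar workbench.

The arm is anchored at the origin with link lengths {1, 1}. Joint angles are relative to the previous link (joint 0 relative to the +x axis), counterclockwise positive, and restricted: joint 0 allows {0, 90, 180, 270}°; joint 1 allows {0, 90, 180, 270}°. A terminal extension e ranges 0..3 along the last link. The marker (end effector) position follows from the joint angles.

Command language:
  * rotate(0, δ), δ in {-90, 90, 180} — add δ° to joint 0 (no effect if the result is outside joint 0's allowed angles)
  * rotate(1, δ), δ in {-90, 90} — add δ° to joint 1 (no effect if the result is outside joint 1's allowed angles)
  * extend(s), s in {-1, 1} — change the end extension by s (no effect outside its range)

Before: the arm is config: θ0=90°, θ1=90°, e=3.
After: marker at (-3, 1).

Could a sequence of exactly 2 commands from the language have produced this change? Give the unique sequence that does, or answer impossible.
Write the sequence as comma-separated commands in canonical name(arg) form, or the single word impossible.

key: order matters: swapping extend(1) and extend(-1) lands elsewhere
initial: config: θ0=90°, θ1=90°, e=3
1. extend(1) → config: θ0=90°, θ1=90°, e=3
2. extend(-1) → config: θ0=90°, θ1=90°, e=2
no rival 2-sequence matches.

extend(1), extend(-1)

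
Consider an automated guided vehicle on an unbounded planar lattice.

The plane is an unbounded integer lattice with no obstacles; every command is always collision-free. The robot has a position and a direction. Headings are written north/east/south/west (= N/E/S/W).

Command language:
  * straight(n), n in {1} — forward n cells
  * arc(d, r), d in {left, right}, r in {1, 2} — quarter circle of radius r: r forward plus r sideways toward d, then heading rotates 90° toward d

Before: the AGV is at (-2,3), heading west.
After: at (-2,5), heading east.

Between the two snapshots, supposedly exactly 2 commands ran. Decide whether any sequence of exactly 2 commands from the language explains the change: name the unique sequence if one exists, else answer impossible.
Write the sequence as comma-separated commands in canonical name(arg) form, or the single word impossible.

key: cell and facing (now E) both changed — the 2 commands mix motion and turning
start: at (-2,3), heading west
1. arc(right, 1) → at (-3,4), heading north
2. arc(right, 1) → at (-2,5), heading east
all 25 alternatives checked — unique.

arc(right, 1), arc(right, 1)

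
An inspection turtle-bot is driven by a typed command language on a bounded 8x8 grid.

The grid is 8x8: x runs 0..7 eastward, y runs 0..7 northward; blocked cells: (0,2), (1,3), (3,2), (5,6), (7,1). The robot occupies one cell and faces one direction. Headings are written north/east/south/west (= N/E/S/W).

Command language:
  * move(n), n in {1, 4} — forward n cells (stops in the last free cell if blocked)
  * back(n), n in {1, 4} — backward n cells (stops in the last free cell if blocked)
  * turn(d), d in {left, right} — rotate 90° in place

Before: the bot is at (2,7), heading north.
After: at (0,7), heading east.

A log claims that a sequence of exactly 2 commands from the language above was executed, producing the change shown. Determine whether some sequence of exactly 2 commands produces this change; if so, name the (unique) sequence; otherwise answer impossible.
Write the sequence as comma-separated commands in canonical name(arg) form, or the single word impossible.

key: order matters: swapping turn(right) and back(4) lands elsewhere
from: at (2,7), heading north
step 1 (turn(right)): at (2,7), heading east
step 2 (back(4)): at (0,7), heading east
all 36 alternatives checked — unique.

turn(right), back(4)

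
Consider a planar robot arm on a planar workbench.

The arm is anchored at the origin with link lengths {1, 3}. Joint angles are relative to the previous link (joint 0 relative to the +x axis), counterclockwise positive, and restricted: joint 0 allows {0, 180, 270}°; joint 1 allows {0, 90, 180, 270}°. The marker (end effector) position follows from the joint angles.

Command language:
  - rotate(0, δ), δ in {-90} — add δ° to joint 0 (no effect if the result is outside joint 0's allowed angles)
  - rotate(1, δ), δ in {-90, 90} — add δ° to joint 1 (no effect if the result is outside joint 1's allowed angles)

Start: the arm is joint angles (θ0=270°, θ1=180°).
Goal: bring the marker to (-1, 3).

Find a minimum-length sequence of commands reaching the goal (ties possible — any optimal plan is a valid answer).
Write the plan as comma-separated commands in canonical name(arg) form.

initial: joint angles (θ0=270°, θ1=180°)
step 1 (rotate(0, -90)): joint angles (θ0=180°, θ1=180°)
step 2 (rotate(1, 90)): joint angles (θ0=180°, θ1=270°)
nothing shorter than 2 reaches the goal.

rotate(0, -90), rotate(1, 90)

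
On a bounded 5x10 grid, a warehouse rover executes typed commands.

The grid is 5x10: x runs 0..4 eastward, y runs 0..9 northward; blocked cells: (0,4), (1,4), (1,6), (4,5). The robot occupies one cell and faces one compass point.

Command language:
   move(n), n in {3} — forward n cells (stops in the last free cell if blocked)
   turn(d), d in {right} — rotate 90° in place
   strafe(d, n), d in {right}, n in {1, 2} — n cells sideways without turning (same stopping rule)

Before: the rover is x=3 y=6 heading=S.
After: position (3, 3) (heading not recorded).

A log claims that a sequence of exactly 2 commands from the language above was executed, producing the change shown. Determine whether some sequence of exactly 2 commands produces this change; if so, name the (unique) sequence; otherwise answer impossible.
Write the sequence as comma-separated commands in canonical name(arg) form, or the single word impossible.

move(3), turn(right)

key: running turn(right) before move(3) would end elsewhere — order is forced
start: x=3 y=6 heading=S
[1] after move(3): x=3 y=3 heading=S
[2] after turn(right): x=3 y=3 heading=W
no rival 2-sequence matches.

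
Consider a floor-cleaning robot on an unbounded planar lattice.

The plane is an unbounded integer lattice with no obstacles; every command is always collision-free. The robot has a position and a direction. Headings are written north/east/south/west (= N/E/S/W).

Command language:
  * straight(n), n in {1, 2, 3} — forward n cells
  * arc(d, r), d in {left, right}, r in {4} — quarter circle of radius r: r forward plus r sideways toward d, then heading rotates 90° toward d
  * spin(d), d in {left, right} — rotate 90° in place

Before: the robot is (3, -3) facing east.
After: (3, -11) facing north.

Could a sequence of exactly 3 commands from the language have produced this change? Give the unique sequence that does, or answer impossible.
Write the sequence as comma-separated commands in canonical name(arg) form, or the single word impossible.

arc(right, 4), arc(right, 4), spin(right)

key: order matters: swapping arc(right, 4) and spin(right) lands elsewhere
begin: (3, -3) facing east
t=1 arc(right, 4) ⇒ (7, -7) facing south
t=2 arc(right, 4) ⇒ (3, -11) facing west
t=3 spin(right) ⇒ (3, -11) facing north
no other 3-command option fits: unique.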